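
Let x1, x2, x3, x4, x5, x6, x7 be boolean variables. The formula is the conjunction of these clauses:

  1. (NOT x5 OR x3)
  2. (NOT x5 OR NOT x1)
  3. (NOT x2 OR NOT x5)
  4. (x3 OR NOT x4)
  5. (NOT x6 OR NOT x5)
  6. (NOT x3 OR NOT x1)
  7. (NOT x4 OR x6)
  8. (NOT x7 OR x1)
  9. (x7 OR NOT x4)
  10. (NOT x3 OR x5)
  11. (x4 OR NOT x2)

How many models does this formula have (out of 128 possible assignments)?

The models are:
  x1=F x2=F x3=F x4=F x5=F x6=F x7=F
  x1=F x2=F x3=F x4=F x5=F x6=T x7=F
  x1=F x2=F x3=T x4=F x5=T x6=F x7=F
  x1=T x2=F x3=F x4=F x5=F x6=F x7=F
  x1=T x2=F x3=F x4=F x5=F x6=F x7=T
  x1=T x2=F x3=F x4=F x5=F x6=T x7=F
  x1=T x2=F x3=F x4=F x5=F x6=T x7=T
Count: 7.

7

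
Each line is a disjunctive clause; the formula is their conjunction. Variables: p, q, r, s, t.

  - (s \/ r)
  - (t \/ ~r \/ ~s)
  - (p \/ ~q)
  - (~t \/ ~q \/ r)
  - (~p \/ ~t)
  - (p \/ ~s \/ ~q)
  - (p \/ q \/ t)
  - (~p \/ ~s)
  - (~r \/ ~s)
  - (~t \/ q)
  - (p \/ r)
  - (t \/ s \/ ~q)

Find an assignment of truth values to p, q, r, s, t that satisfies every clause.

Try p = True.
  then t is forced to False.
  then s is forced to False.
  then r is forced to True.
  then q is forced to False.
Check each clause:
  1. (r \/ s) — r is true.
  2. (~r \/ ~s \/ t) — ~s is true.
  3. (~q \/ p) — p is true.
  4. (~t \/ ~q \/ r) — r is true.
  5. (~p \/ ~t) — ~t is true.
  6. (~q \/ p \/ ~s) — p is true.
  7. (t \/ p \/ q) — p is true.
  8. (~p \/ ~s) — ~s is true.
  9. (~s \/ ~r) — ~s is true.
  10. (~t \/ q) — ~t is true.
  11. (p \/ r) — p is true.
  12. (~q \/ s \/ t) — ~q is true.

p = 1, q = 0, r = 1, s = 0, t = 0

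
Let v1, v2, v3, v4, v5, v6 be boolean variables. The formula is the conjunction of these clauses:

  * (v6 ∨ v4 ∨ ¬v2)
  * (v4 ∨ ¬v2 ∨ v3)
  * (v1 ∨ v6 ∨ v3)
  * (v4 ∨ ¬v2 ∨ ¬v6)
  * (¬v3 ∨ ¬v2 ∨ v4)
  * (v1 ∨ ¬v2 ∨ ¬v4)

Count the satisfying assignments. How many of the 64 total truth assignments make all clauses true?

36

Case analysis on v2 and v4:
  v2=1, v4=1: forces v1=1; v3, v5, v6 free → 2^3 = 8.
  v2=1, v4=0: a clause becomes empty — 0.
  v2=0, v4=1: v5 free; 7 ways for (v1,v3,v6) × 2^1 = 14.
  v2=0, v4=0: v5 free; 7 ways for (v1,v3,v6) × 2^1 = 14.
Total: 8 + 0 + 14 + 14 = 36.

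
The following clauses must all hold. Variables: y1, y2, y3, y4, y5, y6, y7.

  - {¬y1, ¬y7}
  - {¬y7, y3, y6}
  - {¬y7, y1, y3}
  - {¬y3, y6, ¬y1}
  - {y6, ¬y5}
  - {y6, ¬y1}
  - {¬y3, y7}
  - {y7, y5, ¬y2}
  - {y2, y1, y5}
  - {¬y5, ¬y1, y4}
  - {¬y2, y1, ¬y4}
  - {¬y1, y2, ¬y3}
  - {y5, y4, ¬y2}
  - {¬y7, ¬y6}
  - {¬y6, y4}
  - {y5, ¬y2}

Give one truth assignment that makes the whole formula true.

Try y1 = True.
  then y7 is forced to False.
  then y6 is forced to True.
  then y3 is forced to False.
  then y4 is forced to True.
Branch on y2: take y2 = False.
y5 is now unconstrained; take y5 = False.
Every clause has at least one true literal under this assignment.

y1=1, y2=0, y3=0, y4=1, y5=0, y6=1, y7=0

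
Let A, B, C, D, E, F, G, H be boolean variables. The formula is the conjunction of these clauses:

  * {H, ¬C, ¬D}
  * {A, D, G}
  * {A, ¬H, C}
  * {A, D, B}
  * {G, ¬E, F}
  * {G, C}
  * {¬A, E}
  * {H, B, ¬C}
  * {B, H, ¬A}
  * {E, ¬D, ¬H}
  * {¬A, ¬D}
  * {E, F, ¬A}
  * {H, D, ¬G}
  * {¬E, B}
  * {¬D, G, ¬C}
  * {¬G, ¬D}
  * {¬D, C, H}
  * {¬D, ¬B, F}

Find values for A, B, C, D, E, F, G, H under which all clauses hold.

Try A = True.
  then E is forced to True.
  then D is forced to False.
  then B is forced to True.
The remaining clauses are satisfied by C = True, F = False, G = True, H = True.
Every clause has at least one true literal under this assignment.

A=T, B=T, C=T, D=F, E=T, F=F, G=T, H=T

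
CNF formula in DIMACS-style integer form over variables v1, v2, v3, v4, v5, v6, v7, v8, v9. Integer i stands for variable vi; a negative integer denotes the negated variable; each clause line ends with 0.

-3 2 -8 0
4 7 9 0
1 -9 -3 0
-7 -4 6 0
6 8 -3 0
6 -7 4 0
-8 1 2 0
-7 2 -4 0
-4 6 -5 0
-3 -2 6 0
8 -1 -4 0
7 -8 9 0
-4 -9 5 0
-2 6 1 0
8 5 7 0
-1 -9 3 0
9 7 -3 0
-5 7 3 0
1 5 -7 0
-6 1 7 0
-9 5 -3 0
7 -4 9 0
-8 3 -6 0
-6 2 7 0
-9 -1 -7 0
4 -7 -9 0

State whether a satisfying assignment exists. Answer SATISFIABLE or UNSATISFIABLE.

SATISFIABLE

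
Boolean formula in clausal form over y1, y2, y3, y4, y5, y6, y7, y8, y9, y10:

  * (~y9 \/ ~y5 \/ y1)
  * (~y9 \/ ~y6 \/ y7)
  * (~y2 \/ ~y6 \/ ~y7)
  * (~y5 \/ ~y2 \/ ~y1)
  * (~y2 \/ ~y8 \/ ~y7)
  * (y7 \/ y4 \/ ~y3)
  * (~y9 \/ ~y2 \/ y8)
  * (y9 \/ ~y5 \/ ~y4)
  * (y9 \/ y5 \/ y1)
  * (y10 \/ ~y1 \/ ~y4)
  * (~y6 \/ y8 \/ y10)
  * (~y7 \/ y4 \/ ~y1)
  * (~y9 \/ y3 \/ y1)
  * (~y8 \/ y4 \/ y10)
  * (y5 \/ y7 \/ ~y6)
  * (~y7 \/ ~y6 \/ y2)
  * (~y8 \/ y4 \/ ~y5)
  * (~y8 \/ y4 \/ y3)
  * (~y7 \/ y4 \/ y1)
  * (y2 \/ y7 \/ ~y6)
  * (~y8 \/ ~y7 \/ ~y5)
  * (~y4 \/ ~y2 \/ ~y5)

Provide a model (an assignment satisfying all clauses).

y1=True, y2=False, y3=False, y4=False, y5=False, y6=False, y7=False, y8=False, y9=False, y10=False

Check each clause:
  1. (~y5 \/ ~y9 \/ y1) — y1 is true.
  2. (~y9 \/ ~y6 \/ y7) — ~y6 is true.
  3. (~y2 \/ ~y7 \/ ~y6) — ~y7 is true.
  4. (~y2 \/ ~y5 \/ ~y1) — ~y5 is true.
  5. (~y2 \/ ~y7 \/ ~y8) — ~y8 is true.
  6. (y4 \/ y7 \/ ~y3) — ~y3 is true.
  7. (~y9 \/ y8 \/ ~y2) — ~y2 is true.
  8. (~y4 \/ y9 \/ ~y5) — ~y5 is true.
  9. (y5 \/ y1 \/ y9) — y1 is true.
  10. (y10 \/ ~y4 \/ ~y1) — ~y4 is true.
  11. (y10 \/ y8 \/ ~y6) — ~y6 is true.
  12. (~y7 \/ ~y1 \/ y4) — ~y7 is true.
  13. (y1 \/ y3 \/ ~y9) — y1 is true.
  14. (y4 \/ ~y8 \/ y10) — ~y8 is true.
  15. (~y6 \/ y5 \/ y7) — ~y6 is true.
  16. (y2 \/ ~y6 \/ ~y7) — ~y7 is true.
  17. (~y8 \/ ~y5 \/ y4) — ~y8 is true.
  18. (~y8 \/ y3 \/ y4) — ~y8 is true.
  19. (~y7 \/ y1 \/ y4) — y1 is true.
  20. (y7 \/ ~y6 \/ y2) — ~y6 is true.
  21. (~y7 \/ ~y5 \/ ~y8) — ~y8 is true.
  22. (~y5 \/ ~y2 \/ ~y4) — ~y5 is true.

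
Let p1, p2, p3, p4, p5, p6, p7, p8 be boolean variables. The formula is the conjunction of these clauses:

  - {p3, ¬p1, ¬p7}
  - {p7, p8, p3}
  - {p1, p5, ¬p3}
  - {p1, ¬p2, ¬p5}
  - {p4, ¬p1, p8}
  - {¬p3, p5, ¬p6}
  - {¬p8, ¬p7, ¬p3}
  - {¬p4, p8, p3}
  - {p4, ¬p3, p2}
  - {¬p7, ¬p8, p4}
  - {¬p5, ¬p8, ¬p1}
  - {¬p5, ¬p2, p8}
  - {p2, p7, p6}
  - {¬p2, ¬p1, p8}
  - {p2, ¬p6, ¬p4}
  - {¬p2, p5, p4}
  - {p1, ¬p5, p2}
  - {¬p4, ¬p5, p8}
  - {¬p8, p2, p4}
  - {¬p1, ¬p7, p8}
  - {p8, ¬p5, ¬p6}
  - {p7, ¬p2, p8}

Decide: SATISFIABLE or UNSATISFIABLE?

SATISFIABLE

Set p1 = False and propagate.
Try p2 = True.
  then p5 is forced to False.
  then p3 is forced to False.
  then p4 is forced to True.
  then p8 is forced to True.
p6, p7 are now unconstrained; take p6 = True, p7 = True.
So p1=False, p2=True, p3=False, p4=True, p5=False, p6=True, p7=True, p8=True is a satisfying assignment.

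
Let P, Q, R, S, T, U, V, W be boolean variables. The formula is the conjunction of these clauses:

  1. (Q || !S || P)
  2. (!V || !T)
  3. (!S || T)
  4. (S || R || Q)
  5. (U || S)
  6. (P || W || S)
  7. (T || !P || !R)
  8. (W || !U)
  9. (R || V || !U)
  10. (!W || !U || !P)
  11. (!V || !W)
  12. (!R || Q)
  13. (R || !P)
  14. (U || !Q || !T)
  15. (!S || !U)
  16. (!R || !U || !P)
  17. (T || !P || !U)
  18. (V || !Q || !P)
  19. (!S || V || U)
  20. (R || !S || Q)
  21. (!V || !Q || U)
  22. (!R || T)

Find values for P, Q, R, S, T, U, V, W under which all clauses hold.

P=F, Q=T, R=T, S=F, T=T, U=T, V=F, W=T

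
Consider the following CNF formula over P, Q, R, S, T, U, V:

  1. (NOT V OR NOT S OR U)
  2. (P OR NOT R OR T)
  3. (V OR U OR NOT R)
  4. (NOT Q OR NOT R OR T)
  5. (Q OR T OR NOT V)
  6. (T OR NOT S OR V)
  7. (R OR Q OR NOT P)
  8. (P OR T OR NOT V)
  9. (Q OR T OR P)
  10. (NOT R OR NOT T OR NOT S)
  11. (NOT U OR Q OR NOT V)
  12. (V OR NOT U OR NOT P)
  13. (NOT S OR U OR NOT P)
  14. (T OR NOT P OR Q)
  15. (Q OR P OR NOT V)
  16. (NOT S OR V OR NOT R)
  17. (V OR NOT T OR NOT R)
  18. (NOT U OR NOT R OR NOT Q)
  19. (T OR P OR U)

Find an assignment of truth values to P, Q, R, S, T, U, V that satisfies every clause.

P=1, Q=1, R=0, S=1, T=0, U=1, V=1

Try P = True.
Branch on Q: take Q = True.
For the remaining variables, R = False, S = True, T = False, U = True, V = True works.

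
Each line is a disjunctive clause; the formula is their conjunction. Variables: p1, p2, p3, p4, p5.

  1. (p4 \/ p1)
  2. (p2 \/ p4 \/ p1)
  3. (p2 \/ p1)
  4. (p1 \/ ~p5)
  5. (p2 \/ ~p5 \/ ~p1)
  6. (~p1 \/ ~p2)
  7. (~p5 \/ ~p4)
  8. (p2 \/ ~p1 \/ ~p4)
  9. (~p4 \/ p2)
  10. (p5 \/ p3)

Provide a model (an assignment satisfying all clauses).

p1=T  p2=F  p3=T  p4=F  p5=F

Check each clause:
  1. (p1 \/ p4) — p1 is true.
  2. (p2 \/ p4 \/ p1) — p1 is true.
  3. (p1 \/ p2) — p1 is true.
  4. (~p5 \/ p1) — p1 is true.
  5. (p2 \/ ~p1 \/ ~p5) — ~p5 is true.
  6. (~p2 \/ ~p1) — ~p2 is true.
  7. (~p4 \/ ~p5) — ~p5 is true.
  8. (~p1 \/ ~p4 \/ p2) — ~p4 is true.
  9. (~p4 \/ p2) — ~p4 is true.
  10. (p5 \/ p3) — p3 is true.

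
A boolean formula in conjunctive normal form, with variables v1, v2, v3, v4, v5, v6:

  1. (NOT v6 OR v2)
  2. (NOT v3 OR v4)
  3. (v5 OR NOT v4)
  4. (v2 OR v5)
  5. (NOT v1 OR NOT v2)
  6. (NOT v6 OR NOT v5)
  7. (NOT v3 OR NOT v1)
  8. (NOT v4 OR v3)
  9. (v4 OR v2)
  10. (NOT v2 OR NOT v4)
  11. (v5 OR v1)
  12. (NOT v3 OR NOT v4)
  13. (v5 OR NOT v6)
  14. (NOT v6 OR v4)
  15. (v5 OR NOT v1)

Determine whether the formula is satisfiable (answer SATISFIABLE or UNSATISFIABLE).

Pure literal: v6 appears only negated; assign v6 = False.
Try v1 = False.
  then v5 is forced to True.
For the remaining variables, v2 = True, v3 = False, v4 = False works.
Every clause has at least one true literal under this assignment.
So v1 = F, v2 = T, v3 = F, v4 = F, v5 = T, v6 = F is a satisfying assignment.

SATISFIABLE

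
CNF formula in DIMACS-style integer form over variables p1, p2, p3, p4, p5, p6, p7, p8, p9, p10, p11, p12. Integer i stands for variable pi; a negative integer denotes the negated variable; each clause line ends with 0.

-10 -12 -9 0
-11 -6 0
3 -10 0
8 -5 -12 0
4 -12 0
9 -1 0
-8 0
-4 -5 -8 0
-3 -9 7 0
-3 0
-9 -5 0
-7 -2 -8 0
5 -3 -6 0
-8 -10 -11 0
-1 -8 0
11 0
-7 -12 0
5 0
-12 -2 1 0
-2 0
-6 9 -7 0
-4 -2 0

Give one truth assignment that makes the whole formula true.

p1=F, p2=F, p3=F, p4=T, p5=T, p6=F, p7=F, p8=F, p9=F, p10=F, p11=T, p12=F

(¬p8) is a unit clause, so p8 = False.
The clause (¬p3) is unit: p3 must be False.
The clause (¬p10) is unit: p10 must be False.
The clause (p11) is unit: p11 must be True.
Unit propagation: (¬p6) forces p6 = False.
Unit propagation: (p5) forces p5 = True.
Unit propagation: (¬p12) forces p12 = False.
The clause (¬p9) is unit: p9 must be False.
Unit propagation: (¬p1) forces p1 = False.
(¬p2) is a unit clause, so p2 = False.
p4, p7 are now unconstrained; take p4 = True, p7 = False.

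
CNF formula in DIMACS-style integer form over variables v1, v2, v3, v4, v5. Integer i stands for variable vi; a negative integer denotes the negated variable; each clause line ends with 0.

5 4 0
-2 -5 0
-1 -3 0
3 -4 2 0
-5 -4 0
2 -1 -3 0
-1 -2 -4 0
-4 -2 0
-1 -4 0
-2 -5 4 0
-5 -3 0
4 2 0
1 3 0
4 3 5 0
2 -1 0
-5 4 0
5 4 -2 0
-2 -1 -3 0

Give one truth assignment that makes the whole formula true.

v1 = False, v2 = False, v3 = True, v4 = True, v5 = False

Set v1 = False and propagate.
  then v3 is forced to True.
  then v5 is forced to False.
  then v4 is forced to True.
  then v2 is forced to False.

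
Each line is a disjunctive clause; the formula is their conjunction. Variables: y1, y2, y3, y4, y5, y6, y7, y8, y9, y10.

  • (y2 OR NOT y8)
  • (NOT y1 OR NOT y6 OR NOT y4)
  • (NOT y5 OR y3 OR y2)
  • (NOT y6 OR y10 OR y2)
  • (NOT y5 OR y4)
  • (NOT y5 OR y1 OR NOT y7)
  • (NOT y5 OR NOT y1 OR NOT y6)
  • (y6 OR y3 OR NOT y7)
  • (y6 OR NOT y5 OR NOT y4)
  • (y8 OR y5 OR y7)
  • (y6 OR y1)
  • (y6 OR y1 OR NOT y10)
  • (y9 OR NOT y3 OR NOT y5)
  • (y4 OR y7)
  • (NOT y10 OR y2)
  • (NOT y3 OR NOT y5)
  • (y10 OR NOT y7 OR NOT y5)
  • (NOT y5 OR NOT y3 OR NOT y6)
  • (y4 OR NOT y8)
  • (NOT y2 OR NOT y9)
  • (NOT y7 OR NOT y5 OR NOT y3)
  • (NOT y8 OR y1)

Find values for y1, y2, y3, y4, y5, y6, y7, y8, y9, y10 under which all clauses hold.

y1=T  y2=T  y3=T  y4=T  y5=F  y6=F  y7=F  y8=T  y9=F  y10=F

Try y1 = True.
The remaining clauses are satisfied by y2 = True, y3 = True, y4 = True, y5 = False, y6 = False, y7 = False, y8 = True, y9 = False, y10 = False.
Every clause has at least one true literal under this assignment.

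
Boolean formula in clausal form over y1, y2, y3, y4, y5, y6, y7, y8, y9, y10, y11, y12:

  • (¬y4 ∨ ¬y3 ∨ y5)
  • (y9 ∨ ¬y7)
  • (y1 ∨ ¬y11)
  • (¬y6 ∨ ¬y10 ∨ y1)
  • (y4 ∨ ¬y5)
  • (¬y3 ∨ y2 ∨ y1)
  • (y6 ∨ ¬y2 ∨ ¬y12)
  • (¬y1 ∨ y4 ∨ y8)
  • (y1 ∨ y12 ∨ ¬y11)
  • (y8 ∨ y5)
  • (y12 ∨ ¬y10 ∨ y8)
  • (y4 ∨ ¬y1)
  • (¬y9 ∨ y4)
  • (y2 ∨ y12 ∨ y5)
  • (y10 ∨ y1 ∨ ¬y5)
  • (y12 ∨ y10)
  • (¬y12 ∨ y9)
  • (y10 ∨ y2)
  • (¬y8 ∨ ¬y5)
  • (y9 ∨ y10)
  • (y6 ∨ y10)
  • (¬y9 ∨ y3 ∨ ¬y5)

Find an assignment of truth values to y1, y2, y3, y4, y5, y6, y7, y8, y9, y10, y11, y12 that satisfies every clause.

y1=True  y2=False  y3=False  y4=True  y5=False  y6=True  y7=False  y8=True  y9=True  y10=True  y11=True  y12=True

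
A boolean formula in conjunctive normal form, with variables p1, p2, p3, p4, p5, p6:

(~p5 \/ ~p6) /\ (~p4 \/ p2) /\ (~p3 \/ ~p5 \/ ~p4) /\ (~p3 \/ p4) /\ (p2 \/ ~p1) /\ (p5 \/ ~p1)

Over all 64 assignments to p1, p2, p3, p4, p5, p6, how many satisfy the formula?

13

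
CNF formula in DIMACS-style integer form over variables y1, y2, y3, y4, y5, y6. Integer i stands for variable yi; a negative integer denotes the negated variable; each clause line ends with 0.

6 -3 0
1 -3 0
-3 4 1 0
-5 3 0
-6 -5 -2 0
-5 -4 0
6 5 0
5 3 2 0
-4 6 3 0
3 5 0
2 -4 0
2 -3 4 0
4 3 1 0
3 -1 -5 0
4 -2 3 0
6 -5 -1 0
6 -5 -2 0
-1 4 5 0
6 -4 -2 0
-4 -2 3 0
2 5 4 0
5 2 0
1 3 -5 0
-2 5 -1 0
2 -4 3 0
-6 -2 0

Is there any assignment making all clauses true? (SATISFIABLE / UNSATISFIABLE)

y3 = True:
  propagation gives y6=True, y1=True, y2=False, y4=False; an empty clause results — contradiction.
y3 = False:
  propagation gives y5=False; an empty clause results — contradiction.
Every branch closes, so no satisfying assignment exists.

UNSATISFIABLE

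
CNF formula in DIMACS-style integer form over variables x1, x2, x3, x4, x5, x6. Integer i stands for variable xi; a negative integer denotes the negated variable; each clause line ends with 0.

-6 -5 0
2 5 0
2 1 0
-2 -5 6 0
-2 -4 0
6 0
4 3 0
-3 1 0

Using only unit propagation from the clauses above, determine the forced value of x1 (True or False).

True

(x6) stands alone — x6 = True.
(!x6 || !x5): since x6 = True, the clause reduces to (!x5). x5 = False.
In (x2 || x5), x5 is now false; x2 must hold, so x2 = True.
In (!x2 || !x4), !x2 is now false; !x4 must hold, so x4 = False.
From (x4 || x3) and x4 = False: x3 = True.
(!x3 || x1): since x3 = True, the clause reduces to (x1). x1 = True.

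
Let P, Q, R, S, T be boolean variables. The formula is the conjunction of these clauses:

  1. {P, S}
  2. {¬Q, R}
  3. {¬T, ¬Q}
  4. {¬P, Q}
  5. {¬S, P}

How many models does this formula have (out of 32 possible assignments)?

The models are:
  P=T Q=T R=T S=F T=F
  P=T Q=T R=T S=T T=F
That's 2 in total.

2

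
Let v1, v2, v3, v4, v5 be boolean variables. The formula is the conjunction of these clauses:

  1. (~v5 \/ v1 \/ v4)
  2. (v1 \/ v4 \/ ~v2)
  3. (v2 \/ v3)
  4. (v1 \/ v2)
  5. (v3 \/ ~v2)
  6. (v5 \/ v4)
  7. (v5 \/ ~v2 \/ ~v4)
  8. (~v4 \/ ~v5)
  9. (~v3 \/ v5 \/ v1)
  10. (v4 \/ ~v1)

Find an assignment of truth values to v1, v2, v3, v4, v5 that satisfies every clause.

Set v1 = True and propagate.
  then v4 is forced to True.
  then v5 is forced to False.
  then v2 is forced to False.
  then v3 is forced to True.
Every clause has at least one true literal under this assignment.

v1=True, v2=False, v3=True, v4=True, v5=False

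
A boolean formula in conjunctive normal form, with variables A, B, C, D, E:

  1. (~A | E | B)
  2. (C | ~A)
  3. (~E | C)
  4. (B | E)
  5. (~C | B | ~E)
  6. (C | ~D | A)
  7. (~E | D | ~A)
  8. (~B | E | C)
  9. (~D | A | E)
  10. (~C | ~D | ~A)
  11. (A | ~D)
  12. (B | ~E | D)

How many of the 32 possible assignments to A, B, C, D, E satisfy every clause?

3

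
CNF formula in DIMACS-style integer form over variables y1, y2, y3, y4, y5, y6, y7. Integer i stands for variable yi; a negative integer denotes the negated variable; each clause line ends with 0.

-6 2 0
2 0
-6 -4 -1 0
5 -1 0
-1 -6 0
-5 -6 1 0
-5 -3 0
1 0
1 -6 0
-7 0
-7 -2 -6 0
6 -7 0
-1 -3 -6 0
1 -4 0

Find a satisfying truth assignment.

(y2) is a unit clause, so y2 = True.
Unit propagation: (y1) forces y1 = True.
Unit propagation: (y5) forces y5 = True.
(!y6) is a unit clause, so y6 = False.
(!y3) is a unit clause, so y3 = False.
The clause (!y7) is unit: y7 must be False.
y4 is now unconstrained; take y4 = True.
Every clause has at least one true literal under this assignment.
Check each clause:
  1. (!y6 || y2) — y2 is true.
  2. (y2) — y2 is true.
  3. (!y1 || !y4 || !y6) — !y6 is true.
  4. (!y1 || y5) — y5 is true.
  5. (!y1 || !y6) — !y6 is true.
  6. (y1 || !y5 || !y6) — y1 is true.
  7. (!y5 || !y3) — !y3 is true.
  8. (y1) — y1 is true.
  9. (!y6 || y1) — y1 is true.
  10. (!y7) — !y7 is true.
  11. (!y7 || !y6 || !y2) — !y7 is true.
  12. (!y7 || y6) — !y7 is true.
  13. (!y6 || !y1 || !y3) — !y6 is true.
  14. (!y4 || y1) — y1 is true.

y1=1, y2=1, y3=0, y4=1, y5=1, y6=0, y7=0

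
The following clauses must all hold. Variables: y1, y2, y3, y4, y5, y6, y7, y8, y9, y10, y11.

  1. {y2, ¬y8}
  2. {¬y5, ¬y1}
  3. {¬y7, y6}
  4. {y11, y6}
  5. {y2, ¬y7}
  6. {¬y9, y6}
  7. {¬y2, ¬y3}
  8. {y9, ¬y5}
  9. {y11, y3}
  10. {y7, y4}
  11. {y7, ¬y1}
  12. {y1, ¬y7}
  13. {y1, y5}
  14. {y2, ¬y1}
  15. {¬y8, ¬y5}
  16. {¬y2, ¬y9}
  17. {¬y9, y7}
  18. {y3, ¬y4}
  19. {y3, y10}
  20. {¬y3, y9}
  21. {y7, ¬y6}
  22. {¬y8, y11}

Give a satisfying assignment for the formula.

y1=T, y2=T, y3=F, y4=F, y5=F, y6=T, y7=T, y8=T, y9=F, y10=T, y11=T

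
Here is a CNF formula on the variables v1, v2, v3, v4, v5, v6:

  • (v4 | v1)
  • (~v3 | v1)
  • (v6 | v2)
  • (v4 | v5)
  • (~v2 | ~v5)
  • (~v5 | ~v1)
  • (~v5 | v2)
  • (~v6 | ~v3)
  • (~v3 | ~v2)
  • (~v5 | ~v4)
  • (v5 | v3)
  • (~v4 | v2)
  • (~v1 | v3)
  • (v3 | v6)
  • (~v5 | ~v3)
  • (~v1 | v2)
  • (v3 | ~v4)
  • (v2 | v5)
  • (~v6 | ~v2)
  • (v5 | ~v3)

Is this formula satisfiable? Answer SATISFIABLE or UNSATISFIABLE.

UNSATISFIABLE

v3 = True:
  propagation gives v1=True, v5=False; an empty clause results — contradiction.
v3 = False:
  propagation gives v5=True, v2=False; an empty clause results — contradiction.
Every branch closes, so no satisfying assignment exists.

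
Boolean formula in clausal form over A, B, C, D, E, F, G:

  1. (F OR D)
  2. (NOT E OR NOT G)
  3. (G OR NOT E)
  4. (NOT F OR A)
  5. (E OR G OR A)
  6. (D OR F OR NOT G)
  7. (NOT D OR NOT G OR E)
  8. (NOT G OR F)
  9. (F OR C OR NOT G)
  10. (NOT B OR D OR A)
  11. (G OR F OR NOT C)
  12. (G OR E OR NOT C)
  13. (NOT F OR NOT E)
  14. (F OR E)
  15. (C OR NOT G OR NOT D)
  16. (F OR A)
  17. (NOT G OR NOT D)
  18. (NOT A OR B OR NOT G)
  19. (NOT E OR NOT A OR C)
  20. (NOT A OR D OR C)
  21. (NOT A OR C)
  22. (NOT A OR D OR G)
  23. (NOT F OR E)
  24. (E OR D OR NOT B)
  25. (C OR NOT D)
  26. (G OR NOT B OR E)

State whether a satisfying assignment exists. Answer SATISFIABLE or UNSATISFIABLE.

UNSATISFIABLE

G = True:
  propagation gives E=False, D=False, F=True; an empty clause results — contradiction.
G = False:
  propagation gives E=False, A=True, C=False; an empty clause results — contradiction.
Every branch closes, so no satisfying assignment exists.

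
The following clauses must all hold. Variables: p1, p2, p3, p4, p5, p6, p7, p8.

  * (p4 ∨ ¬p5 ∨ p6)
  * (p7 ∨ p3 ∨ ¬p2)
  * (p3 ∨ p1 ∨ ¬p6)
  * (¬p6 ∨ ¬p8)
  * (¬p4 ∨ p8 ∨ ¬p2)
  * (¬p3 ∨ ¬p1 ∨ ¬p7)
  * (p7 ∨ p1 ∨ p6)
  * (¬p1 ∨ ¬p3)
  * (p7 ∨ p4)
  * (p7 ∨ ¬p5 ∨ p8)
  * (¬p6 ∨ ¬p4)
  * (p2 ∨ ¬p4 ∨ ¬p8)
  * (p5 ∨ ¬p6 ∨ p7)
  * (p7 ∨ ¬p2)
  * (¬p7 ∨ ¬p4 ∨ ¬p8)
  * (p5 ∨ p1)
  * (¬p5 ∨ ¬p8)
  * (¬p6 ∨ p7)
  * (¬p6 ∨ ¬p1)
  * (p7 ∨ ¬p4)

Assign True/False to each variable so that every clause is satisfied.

p1 = 1  p2 = 0  p3 = 0  p4 = 1  p5 = 1  p6 = 0  p7 = 1  p8 = 0

Try p1 = True.
  then p3 is forced to False.
  then p6 is forced to False.
Set p2 = False and propagate.
The remaining clauses are satisfied by p4 = True, p5 = True, p7 = True, p8 = False.
Every clause has at least one true literal under this assignment.
Check each clause:
  1. (¬p5 ∨ p4 ∨ p6) — p4 is true.
  2. (p7 ∨ ¬p2 ∨ p3) — ¬p2 is true.
  3. (p3 ∨ p1 ∨ ¬p6) — p1 is true.
  4. (¬p8 ∨ ¬p6) — ¬p8 is true.
  5. (¬p2 ∨ ¬p4 ∨ p8) — ¬p2 is true.
  6. (¬p1 ∨ ¬p7 ∨ ¬p3) — ¬p3 is true.
  7. (p1 ∨ p6 ∨ p7) — p1 is true.
  8. (¬p3 ∨ ¬p1) — ¬p3 is true.
  9. (p7 ∨ p4) — p4 is true.
  10. (¬p5 ∨ p8 ∨ p7) — p7 is true.
  11. (¬p4 ∨ ¬p6) — ¬p6 is true.
  12. (¬p8 ∨ ¬p4 ∨ p2) — ¬p8 is true.
  13. (p7 ∨ p5 ∨ ¬p6) — ¬p6 is true.
  14. (¬p2 ∨ p7) — ¬p2 is true.
  15. (¬p4 ∨ ¬p7 ∨ ¬p8) — ¬p8 is true.
  16. (p1 ∨ p5) — p1 is true.
  17. (¬p8 ∨ ¬p5) — ¬p8 is true.
  18. (¬p6 ∨ p7) — ¬p6 is true.
  19. (¬p1 ∨ ¬p6) — ¬p6 is true.
  20. (¬p4 ∨ p7) — p7 is true.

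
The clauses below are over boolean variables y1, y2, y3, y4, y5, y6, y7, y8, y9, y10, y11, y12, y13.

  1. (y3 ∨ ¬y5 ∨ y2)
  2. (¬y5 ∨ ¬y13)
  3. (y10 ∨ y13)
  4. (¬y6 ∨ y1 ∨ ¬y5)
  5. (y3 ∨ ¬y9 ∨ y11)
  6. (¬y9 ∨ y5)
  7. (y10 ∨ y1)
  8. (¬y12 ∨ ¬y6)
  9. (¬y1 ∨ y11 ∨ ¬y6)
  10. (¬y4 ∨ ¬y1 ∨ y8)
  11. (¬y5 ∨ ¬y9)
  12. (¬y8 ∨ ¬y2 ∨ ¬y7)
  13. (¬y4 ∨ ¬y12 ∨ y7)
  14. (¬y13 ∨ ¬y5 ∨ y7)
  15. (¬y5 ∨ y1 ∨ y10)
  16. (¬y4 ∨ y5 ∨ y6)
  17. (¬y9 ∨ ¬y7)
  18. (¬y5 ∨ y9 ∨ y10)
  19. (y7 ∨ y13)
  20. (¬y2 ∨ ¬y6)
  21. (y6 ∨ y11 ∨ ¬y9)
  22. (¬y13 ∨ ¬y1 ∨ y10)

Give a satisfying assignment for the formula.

y3 occurs only positively in the remaining clauses — set y3 = True.
Pure literal: y4 appears only negated; assign y4 = False.
Try y1 = False.
  then y10 is forced to True.
For the remaining variables, y2 = False, y5 = False, y6 = False, y7 = True, y8 = True, y9 = False, y11 = True, y12 = True, y13 = False works.
Check each clause:
  1. (y3 ∨ y2 ∨ ¬y5) — y3 is true.
  2. (¬y13 ∨ ¬y5) — ¬y13 is true.
  3. (y13 ∨ y10) — y10 is true.
  4. (¬y5 ∨ y1 ∨ ¬y6) — ¬y6 is true.
  5. (y3 ∨ y11 ∨ ¬y9) — y11 is true.
  6. (y5 ∨ ¬y9) — ¬y9 is true.
  7. (y10 ∨ y1) — y10 is true.
  8. (¬y6 ∨ ¬y12) — ¬y6 is true.
  9. (y11 ∨ ¬y6 ∨ ¬y1) — ¬y6 is true.
  10. (¬y4 ∨ y8 ∨ ¬y1) — y8 is true.
  11. (¬y9 ∨ ¬y5) — ¬y5 is true.
  12. (¬y2 ∨ ¬y7 ∨ ¬y8) — ¬y2 is true.
  13. (¬y4 ∨ ¬y12 ∨ y7) — ¬y4 is true.
  14. (y7 ∨ ¬y5 ∨ ¬y13) — ¬y13 is true.
  15. (¬y5 ∨ y10 ∨ y1) — y10 is true.
  16. (y6 ∨ ¬y4 ∨ y5) — ¬y4 is true.
  17. (¬y7 ∨ ¬y9) — ¬y9 is true.
  18. (y9 ∨ y10 ∨ ¬y5) — y10 is true.
  19. (y13 ∨ y7) — y7 is true.
  20. (¬y2 ∨ ¬y6) — ¬y6 is true.
  21. (y6 ∨ y11 ∨ ¬y9) — y11 is true.
  22. (¬y13 ∨ ¬y1 ∨ y10) — y10 is true.

y1=False, y2=False, y3=True, y4=False, y5=False, y6=False, y7=True, y8=True, y9=False, y10=True, y11=True, y12=True, y13=False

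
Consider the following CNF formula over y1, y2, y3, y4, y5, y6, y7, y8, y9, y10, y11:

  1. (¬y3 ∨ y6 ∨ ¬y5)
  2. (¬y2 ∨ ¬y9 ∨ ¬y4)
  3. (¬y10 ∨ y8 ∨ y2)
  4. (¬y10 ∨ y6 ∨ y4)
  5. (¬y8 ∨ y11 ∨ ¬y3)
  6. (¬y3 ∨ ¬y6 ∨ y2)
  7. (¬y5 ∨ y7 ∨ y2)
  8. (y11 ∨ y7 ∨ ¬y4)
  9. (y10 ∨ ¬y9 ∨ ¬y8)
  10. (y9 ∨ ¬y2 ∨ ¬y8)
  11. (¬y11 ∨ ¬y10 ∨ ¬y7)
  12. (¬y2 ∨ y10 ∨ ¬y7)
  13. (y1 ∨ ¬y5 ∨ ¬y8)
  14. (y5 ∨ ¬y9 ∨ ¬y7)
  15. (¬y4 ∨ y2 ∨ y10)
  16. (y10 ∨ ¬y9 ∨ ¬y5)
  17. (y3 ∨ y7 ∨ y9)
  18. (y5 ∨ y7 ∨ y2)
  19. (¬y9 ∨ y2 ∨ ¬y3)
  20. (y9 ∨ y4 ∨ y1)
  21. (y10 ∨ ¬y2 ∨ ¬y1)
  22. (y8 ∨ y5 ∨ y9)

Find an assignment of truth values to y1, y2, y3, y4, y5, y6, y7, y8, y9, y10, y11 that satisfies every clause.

y1 = 1, y2 = 0, y3 = 0, y4 = 0, y5 = 0, y6 = 0, y7 = 1, y8 = 1, y9 = 0, y10 = 0, y11 = 1

Check each clause:
  1. (¬y5 ∨ ¬y3 ∨ y6) — ¬y5 is true.
  2. (¬y4 ∨ ¬y2 ∨ ¬y9) — ¬y4 is true.
  3. (y8 ∨ ¬y10 ∨ y2) — y8 is true.
  4. (y6 ∨ ¬y10 ∨ y4) — ¬y10 is true.
  5. (¬y3 ∨ ¬y8 ∨ y11) — y11 is true.
  6. (y2 ∨ ¬y3 ∨ ¬y6) — ¬y6 is true.
  7. (y2 ∨ ¬y5 ∨ y7) — ¬y5 is true.
  8. (y11 ∨ y7 ∨ ¬y4) — y11 is true.
  9. (y10 ∨ ¬y9 ∨ ¬y8) — ¬y9 is true.
  10. (y9 ∨ ¬y8 ∨ ¬y2) — ¬y2 is true.
  11. (¬y7 ∨ ¬y11 ∨ ¬y10) — ¬y10 is true.
  12. (y10 ∨ ¬y2 ∨ ¬y7) — ¬y2 is true.
  13. (¬y8 ∨ y1 ∨ ¬y5) — y1 is true.
  14. (¬y7 ∨ y5 ∨ ¬y9) — ¬y9 is true.
  15. (¬y4 ∨ y2 ∨ y10) — ¬y4 is true.
  16. (¬y5 ∨ ¬y9 ∨ y10) — ¬y5 is true.
  17. (y7 ∨ y9 ∨ y3) — y7 is true.
  18. (y2 ∨ y7 ∨ y5) — y7 is true.
  19. (y2 ∨ ¬y3 ∨ ¬y9) — ¬y3 is true.
  20. (y4 ∨ y9 ∨ y1) — y1 is true.
  21. (¬y2 ∨ y10 ∨ ¬y1) — ¬y2 is true.
  22. (y5 ∨ y8 ∨ y9) — y8 is true.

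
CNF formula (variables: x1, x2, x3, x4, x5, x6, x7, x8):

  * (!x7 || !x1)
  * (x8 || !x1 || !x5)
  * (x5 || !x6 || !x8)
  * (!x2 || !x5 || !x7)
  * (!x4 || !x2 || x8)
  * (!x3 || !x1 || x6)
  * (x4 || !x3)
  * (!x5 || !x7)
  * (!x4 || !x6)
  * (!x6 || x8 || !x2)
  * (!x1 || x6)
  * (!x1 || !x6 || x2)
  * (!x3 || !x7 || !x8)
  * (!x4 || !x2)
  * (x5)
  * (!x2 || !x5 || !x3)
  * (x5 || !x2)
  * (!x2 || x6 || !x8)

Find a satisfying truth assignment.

x1 = False  x2 = False  x3 = False  x4 = True  x5 = True  x6 = False  x7 = False  x8 = False

Check each clause:
  1. (!x1 || !x7) — !x7 is true.
  2. (!x5 || !x1 || x8) — !x1 is true.
  3. (!x6 || !x8 || x5) — !x8 is true.
  4. (!x2 || !x5 || !x7) — !x7 is true.
  5. (!x4 || x8 || !x2) — !x2 is true.
  6. (!x1 || x6 || !x3) — !x3 is true.
  7. (x4 || !x3) — x4 is true.
  8. (!x5 || !x7) — !x7 is true.
  9. (!x6 || !x4) — !x6 is true.
  10. (x8 || !x6 || !x2) — !x6 is true.
  11. (!x1 || x6) — !x1 is true.
  12. (x2 || !x6 || !x1) — !x6 is true.
  13. (!x8 || !x7 || !x3) — !x8 is true.
  14. (!x4 || !x2) — !x2 is true.
  15. (x5) — x5 is true.
  16. (!x3 || !x5 || !x2) — !x3 is true.
  17. (!x2 || x5) — x5 is true.
  18. (x6 || !x2 || !x8) — !x8 is true.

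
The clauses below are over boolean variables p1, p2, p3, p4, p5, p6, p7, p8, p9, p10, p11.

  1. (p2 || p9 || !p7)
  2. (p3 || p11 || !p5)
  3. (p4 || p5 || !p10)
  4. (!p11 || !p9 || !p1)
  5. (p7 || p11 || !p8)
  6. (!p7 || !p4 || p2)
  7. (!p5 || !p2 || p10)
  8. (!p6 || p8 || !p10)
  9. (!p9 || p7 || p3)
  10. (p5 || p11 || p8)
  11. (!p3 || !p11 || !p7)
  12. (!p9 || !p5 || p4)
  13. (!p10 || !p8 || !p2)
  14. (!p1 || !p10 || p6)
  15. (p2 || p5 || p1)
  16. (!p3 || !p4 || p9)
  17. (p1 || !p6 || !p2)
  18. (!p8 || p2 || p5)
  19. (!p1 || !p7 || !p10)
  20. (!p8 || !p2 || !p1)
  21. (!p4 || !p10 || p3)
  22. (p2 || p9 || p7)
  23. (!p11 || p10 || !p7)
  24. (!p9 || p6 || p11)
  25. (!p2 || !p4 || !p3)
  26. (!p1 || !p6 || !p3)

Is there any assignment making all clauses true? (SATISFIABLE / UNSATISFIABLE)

SATISFIABLE

Set p1 = True and propagate.
Branch on p2: take p2 = True.
  then p8 is forced to False.
Branch on p3: take p3 = False.
For the remaining variables, p4 = False, p5 = False, p6 = True, p7 = False, p9 = False, p10 = False, p11 = True works.
Every clause has at least one true literal under this assignment.
So p1=T, p2=T, p3=F, p4=F, p5=F, p6=T, p7=F, p8=F, p9=F, p10=F, p11=T is a satisfying assignment.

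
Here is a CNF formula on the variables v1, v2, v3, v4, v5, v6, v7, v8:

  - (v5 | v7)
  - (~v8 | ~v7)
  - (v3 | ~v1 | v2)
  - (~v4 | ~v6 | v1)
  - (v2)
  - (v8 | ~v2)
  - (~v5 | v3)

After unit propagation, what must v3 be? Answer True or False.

True

Unit clause (v2) sets v2 = True.
(~v2 | v8) with v2 = True leaves only v8, so v8 = True.
From (~v7 | ~v8) and v8 = True: v7 = False.
(v7 | v5) with v7 = False leaves only v5, so v5 = True.
(~v5 | v3) with v5 = True leaves only v3, so v3 = True.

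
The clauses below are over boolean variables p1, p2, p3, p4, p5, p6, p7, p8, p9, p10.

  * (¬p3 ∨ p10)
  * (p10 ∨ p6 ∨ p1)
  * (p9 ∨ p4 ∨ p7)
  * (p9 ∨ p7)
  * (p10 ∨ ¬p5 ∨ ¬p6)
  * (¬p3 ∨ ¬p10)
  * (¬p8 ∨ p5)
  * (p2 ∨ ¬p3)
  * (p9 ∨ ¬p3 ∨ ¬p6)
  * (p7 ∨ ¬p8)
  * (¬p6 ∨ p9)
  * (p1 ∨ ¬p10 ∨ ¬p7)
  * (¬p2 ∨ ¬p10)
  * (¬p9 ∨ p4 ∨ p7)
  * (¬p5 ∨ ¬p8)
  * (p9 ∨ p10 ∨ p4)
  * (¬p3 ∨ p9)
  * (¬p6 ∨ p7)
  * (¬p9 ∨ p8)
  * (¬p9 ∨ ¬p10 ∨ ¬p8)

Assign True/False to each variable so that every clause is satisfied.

p1 occurs only positively in the remaining clauses — set p1 = True.
p3 occurs only negated in the remaining clauses — set p3 = False.
Set p2 = True and propagate.
  then p10 is forced to False.
Try p4 = True.
The remaining clauses are satisfied by p5 = True, p6 = False, p7 = True, p8 = False, p9 = False.
Every clause has at least one true literal under this assignment.

p1=T, p2=T, p3=F, p4=T, p5=T, p6=F, p7=T, p8=F, p9=F, p10=F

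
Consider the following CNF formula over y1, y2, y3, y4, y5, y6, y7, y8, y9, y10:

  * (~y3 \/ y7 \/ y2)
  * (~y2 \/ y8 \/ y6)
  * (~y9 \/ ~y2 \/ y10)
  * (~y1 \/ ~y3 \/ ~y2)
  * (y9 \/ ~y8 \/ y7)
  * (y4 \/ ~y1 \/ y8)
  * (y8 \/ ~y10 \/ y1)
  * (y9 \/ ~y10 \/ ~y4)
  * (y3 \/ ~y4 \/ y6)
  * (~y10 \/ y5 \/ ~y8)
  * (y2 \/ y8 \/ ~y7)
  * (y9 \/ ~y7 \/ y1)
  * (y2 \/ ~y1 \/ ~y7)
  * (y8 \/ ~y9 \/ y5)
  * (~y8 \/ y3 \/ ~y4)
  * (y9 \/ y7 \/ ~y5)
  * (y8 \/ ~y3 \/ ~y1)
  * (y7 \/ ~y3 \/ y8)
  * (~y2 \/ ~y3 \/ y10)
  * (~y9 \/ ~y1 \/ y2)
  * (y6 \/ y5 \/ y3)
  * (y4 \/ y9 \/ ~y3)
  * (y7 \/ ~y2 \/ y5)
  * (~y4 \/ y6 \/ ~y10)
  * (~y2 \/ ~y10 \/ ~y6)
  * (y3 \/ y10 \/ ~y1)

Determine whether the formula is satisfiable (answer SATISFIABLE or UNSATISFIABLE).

SATISFIABLE

Set y1 = False and propagate.
Branch on y2: take y2 = False.
The remaining clauses are satisfied by y3 = False, y4 = False, y5 = True, y6 = True, y7 = False, y8 = True, y9 = True, y10 = False.
Every clause has at least one true literal under this assignment.
So y1=False  y2=False  y3=False  y4=False  y5=True  y6=True  y7=False  y8=True  y9=True  y10=False is a satisfying assignment.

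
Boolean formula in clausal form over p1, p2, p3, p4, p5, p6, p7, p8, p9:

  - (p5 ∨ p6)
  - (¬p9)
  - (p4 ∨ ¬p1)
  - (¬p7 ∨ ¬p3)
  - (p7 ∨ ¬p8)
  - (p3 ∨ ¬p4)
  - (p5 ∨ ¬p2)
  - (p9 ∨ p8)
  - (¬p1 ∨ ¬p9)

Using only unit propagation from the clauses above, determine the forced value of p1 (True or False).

Unit clause (¬p9) sets p9 = False.
(p9 ∨ p8): since p9 = False, the clause reduces to (p8). p8 = True.
In (p7 ∨ ¬p8), ¬p8 is now false; p7 must hold, so p7 = True.
In (¬p3 ∨ ¬p7), ¬p7 is now false; ¬p3 must hold, so p3 = False.
(p3 ∨ ¬p4): since p3 = False, the clause reduces to (¬p4). p4 = False.
From (¬p1 ∨ p4) and p4 = False: p1 = False.

False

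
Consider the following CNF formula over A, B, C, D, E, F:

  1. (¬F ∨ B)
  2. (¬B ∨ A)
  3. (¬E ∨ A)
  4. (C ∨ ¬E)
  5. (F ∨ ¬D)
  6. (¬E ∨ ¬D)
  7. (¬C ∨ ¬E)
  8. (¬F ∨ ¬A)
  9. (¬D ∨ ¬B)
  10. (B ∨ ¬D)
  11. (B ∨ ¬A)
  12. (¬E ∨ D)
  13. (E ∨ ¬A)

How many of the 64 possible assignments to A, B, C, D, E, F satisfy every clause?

2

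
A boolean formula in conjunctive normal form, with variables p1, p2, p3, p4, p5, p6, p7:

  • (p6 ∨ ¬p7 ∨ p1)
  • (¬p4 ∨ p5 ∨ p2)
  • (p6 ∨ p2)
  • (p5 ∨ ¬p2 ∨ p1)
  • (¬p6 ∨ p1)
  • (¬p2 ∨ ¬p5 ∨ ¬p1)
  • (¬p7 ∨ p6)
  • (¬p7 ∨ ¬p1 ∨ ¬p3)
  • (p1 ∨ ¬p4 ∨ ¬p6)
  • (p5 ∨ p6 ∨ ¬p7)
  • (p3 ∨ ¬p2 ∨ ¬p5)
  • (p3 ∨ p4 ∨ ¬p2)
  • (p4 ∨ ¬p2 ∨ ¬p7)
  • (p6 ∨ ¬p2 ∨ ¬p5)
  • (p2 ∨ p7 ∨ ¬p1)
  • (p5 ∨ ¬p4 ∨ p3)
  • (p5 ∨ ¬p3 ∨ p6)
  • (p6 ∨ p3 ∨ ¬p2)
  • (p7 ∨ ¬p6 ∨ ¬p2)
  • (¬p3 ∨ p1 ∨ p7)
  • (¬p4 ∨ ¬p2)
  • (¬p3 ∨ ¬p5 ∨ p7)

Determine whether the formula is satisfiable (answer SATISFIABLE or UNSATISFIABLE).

Try p1 = True.
The remaining clauses are satisfied by p2 = False, p3 = False, p4 = False, p5 = True, p6 = True, p7 = True.
So p1=T, p2=F, p3=F, p4=F, p5=T, p6=T, p7=T is a satisfying assignment.

SATISFIABLE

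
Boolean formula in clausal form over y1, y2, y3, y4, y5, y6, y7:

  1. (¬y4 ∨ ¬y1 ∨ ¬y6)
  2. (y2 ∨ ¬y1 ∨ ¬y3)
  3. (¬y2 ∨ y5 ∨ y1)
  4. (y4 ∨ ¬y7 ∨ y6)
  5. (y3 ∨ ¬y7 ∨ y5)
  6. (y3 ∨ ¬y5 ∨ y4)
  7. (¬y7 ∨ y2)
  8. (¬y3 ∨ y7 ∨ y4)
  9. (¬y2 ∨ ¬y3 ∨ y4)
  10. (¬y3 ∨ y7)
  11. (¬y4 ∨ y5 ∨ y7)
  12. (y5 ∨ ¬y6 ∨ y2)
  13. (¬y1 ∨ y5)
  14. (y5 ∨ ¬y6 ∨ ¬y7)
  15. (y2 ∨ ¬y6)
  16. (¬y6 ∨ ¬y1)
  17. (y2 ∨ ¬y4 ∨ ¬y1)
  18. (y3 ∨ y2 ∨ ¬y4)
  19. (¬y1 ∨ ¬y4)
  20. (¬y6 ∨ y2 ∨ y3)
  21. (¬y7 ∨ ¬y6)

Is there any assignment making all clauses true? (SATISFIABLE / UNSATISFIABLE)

Branch on y1: take y1 = False.
Try y2 = True.
  then y5 is forced to True.
Set y3 = True and propagate.
  then y4 is forced to True.
  then y7 is forced to True.
  then y6 is forced to False.
Every clause has at least one true literal under this assignment.
So y1=F, y2=T, y3=T, y4=T, y5=T, y6=F, y7=T is a satisfying assignment.

SATISFIABLE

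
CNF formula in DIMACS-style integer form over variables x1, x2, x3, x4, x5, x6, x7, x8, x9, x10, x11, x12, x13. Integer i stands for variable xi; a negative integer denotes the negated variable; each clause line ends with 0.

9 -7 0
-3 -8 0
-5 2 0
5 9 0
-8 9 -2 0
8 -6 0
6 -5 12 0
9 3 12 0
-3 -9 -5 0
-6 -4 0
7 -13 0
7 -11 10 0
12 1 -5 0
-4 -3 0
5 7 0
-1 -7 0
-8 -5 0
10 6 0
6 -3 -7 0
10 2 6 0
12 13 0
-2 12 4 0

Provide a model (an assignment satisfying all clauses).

x1=T, x2=T, x3=F, x4=F, x5=T, x6=F, x7=F, x8=F, x9=T, x10=T, x11=T, x12=T, x13=F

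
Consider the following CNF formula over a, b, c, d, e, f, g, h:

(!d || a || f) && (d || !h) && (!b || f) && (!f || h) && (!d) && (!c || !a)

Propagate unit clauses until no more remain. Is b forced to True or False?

Unit clause (!d) sets d = False.
From (d || !h) and d = False: h = False.
(h || !f): since h = False, the clause reduces to (!f). f = False.
(!b || f) with f = False leaves only !b, so b = False.

False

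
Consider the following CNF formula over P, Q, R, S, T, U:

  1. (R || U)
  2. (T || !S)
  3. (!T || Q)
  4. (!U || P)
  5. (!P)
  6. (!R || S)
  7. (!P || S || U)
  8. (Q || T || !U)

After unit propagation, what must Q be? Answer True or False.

True

(!P) stands alone — P = False.
In (!U || P), P is now false; !U must hold, so U = False.
(U || R) with U = False leaves only R, so R = True.
From (S || !R) and R = True: S = True.
(!S || T) with S = True leaves only T, so T = True.
From (!T || Q) and T = True: Q = True.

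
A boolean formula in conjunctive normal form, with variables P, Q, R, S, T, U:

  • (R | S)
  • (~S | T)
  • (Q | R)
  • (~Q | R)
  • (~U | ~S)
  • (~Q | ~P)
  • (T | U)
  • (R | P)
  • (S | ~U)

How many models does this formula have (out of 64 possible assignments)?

The models are:
  P=F Q=F R=T S=F T=T U=F
  P=F Q=F R=T S=T T=T U=F
  P=F Q=T R=T S=F T=T U=F
  P=F Q=T R=T S=T T=T U=F
  P=T Q=F R=T S=F T=T U=F
  P=T Q=F R=T S=T T=T U=F
Count: 6.

6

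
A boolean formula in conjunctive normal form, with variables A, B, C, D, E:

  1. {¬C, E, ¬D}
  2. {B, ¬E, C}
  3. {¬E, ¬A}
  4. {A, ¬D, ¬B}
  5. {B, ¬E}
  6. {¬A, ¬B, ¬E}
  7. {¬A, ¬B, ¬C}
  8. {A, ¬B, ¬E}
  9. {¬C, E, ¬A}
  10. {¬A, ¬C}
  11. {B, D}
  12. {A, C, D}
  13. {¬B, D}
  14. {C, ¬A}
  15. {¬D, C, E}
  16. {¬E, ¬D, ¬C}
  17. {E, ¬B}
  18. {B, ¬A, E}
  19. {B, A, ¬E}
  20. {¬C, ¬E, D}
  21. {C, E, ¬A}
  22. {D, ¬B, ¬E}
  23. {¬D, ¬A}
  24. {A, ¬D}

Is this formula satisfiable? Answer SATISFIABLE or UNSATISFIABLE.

UNSATISFIABLE

E = True:
  propagation gives A=False, B=True; an empty clause results — contradiction.
E = False:
  propagation gives B=False, D=True, C=False; an empty clause results — contradiction.
Every branch closes, so no satisfying assignment exists.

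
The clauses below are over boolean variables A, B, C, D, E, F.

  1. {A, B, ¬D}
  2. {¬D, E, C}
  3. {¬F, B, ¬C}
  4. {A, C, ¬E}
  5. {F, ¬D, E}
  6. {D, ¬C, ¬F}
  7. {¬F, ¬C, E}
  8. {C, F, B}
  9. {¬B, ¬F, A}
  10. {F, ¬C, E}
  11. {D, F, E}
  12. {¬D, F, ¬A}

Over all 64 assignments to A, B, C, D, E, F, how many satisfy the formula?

14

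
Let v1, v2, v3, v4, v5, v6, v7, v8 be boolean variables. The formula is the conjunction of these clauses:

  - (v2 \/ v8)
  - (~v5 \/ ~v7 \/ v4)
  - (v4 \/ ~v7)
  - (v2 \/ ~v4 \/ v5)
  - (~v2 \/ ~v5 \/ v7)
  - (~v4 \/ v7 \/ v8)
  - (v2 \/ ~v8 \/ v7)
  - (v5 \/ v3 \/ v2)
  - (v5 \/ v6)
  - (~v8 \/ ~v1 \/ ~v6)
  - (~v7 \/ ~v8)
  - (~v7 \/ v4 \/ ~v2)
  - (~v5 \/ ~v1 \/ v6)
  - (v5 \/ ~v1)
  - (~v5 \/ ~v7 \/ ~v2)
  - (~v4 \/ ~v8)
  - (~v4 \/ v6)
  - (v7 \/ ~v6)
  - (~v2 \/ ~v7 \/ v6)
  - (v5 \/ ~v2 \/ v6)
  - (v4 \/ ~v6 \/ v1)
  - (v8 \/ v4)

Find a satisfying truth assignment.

v1=F  v2=T  v3=T  v4=T  v5=F  v6=T  v7=T  v8=F

Pure literal: v3 appears only positively; assign v3 = True.
Try v1 = False.
Try v2 = True.
For the remaining variables, v4 = True, v5 = False, v6 = True, v7 = True, v8 = False works.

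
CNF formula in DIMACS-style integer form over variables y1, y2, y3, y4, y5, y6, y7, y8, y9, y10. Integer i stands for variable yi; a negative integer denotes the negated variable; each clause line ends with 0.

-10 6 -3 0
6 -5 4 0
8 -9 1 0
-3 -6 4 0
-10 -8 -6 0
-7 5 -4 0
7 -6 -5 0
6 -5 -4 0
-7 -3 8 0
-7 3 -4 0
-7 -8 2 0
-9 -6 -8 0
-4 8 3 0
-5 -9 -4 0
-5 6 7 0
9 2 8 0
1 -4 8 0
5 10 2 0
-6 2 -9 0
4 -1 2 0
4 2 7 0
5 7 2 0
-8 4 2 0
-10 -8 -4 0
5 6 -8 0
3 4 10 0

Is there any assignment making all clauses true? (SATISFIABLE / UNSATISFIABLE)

y2 occurs only positively in the remaining clauses — set y2 = True.
Branch on y1: take y1 = True.
The remaining clauses are satisfied by y3 = True, y4 = True, y5 = False, y6 = True, y7 = False, y8 = False, y9 = False, y10 = False.
So y1=True, y2=True, y3=True, y4=True, y5=False, y6=True, y7=False, y8=False, y9=False, y10=False is a satisfying assignment.

SATISFIABLE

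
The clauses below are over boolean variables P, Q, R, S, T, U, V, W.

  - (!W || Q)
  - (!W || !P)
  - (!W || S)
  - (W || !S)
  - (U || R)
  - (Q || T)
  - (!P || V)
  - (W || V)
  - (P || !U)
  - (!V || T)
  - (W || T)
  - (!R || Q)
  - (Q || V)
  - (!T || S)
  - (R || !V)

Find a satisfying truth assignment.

P=F, Q=T, R=T, S=T, T=F, U=F, V=F, W=T

Check each clause:
  1. (!W || Q) — Q is true.
  2. (!P || !W) — !P is true.
  3. (S || !W) — S is true.
  4. (!S || W) — W is true.
  5. (U || R) — R is true.
  6. (Q || T) — Q is true.
  7. (!P || V) — !P is true.
  8. (V || W) — W is true.
  9. (P || !U) — !U is true.
  10. (T || !V) — !V is true.
  11. (W || T) — W is true.
  12. (!R || Q) — Q is true.
  13. (V || Q) — Q is true.
  14. (!T || S) — !T is true.
  15. (R || !V) — !V is true.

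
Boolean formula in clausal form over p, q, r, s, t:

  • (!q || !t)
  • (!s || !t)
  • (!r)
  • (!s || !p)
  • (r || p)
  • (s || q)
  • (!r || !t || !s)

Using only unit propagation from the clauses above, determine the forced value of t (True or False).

False

(!r) is a unit clause: r = False.
From (p || r) and r = False: p = True.
(!p || !s) with p = True leaves only !s, so s = False.
From (q || s) and s = False: q = True.
(!q || !t): since q = True, the clause reduces to (!t). t = False.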